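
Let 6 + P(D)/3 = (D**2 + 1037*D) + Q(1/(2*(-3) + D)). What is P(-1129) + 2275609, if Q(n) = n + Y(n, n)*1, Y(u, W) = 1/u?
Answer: 2932601647/1135 ≈ 2.5838e+6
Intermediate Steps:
Y(u, W) = 1/u
Q(n) = n + 1/n
P(D) = -36 + 3*D**2 + 3/(-6 + D) + 3114*D (P(D) = -18 + 3*((D**2 + 1037*D) + (1/(2*(-3) + D) + 1/(1/(2*(-3) + D)))) = -18 + 3*((D**2 + 1037*D) + (1/(-6 + D) + 1/(1/(-6 + D)))) = -18 + 3*((D**2 + 1037*D) + (1/(-6 + D) + (-6 + D))) = -18 + 3*((D**2 + 1037*D) + (-6 + D + 1/(-6 + D))) = -18 + 3*(-6 + D**2 + 1/(-6 + D) + 1038*D) = -18 + (-18 + 3*D**2 + 3/(-6 + D) + 3114*D) = -36 + 3*D**2 + 3/(-6 + D) + 3114*D)
P(-1129) + 2275609 = 3*(73 + (-1129)**3 - 6240*(-1129) + 1032*(-1129)**2)/(-6 - 1129) + 2275609 = 3*(73 - 1439069689 + 7044960 + 1032*1274641)/(-1135) + 2275609 = 3*(-1/1135)*(73 - 1439069689 + 7044960 + 1315429512) + 2275609 = 3*(-1/1135)*(-116595144) + 2275609 = 349785432/1135 + 2275609 = 2932601647/1135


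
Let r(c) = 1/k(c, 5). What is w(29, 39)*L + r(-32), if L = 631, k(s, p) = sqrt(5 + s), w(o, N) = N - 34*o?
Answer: -597557 - I*sqrt(3)/9 ≈ -5.9756e+5 - 0.19245*I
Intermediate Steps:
r(c) = 1/sqrt(5 + c) (r(c) = 1/(sqrt(5 + c)) = 1/sqrt(5 + c))
w(29, 39)*L + r(-32) = (39 - 34*29)*631 + 1/sqrt(5 - 32) = (39 - 986)*631 + 1/sqrt(-27) = -947*631 - I*sqrt(3)/9 = -597557 - I*sqrt(3)/9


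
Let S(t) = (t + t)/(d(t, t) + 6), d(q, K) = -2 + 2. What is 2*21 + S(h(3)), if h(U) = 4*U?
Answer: 46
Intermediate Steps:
d(q, K) = 0
S(t) = t/3 (S(t) = (t + t)/(0 + 6) = (2*t)/6 = (2*t)*(⅙) = t/3)
2*21 + S(h(3)) = 2*21 + (4*3)/3 = 42 + (⅓)*12 = 42 + 4 = 46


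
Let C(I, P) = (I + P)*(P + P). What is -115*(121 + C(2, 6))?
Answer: -24955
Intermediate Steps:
C(I, P) = 2*P*(I + P) (C(I, P) = (I + P)*(2*P) = 2*P*(I + P))
-115*(121 + C(2, 6)) = -115*(121 + 2*6*(2 + 6)) = -115*(121 + 2*6*8) = -115*(121 + 96) = -115*217 = -24955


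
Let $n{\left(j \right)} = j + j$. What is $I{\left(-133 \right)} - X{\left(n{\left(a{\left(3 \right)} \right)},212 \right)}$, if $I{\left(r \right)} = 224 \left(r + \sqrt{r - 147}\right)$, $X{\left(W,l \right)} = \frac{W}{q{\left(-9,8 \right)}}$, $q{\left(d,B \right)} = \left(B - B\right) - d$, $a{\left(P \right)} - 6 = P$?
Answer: $-29794 + 448 i \sqrt{70} \approx -29794.0 + 3748.2 i$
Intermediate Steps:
$a{\left(P \right)} = 6 + P$
$q{\left(d,B \right)} = - d$ ($q{\left(d,B \right)} = 0 - d = - d$)
$n{\left(j \right)} = 2 j$
$X{\left(W,l \right)} = \frac{W}{9}$ ($X{\left(W,l \right)} = \frac{W}{\left(-1\right) \left(-9\right)} = \frac{W}{9}$)
$I{\left(r \right)} = 224 r + 224 \sqrt{-147 + r}$ ($I{\left(r \right)} = 224 \left(r + \sqrt{-147 + r}\right) = 224 r + 224 \sqrt{-147 + r}$)
$I{\left(-133 \right)} - X{\left(n{\left(a{\left(3 \right)} \right)},212 \right)} = \left(224 \left(-133\right) + 224 \sqrt{-147 - 133}\right) - \frac{2 \left(6 + 3\right)}{9} = \left(-29792 + 224 \sqrt{-280}\right) - \frac{2 \cdot 9}{9} = \left(-29792 + 224 \cdot 2 i \sqrt{70}\right) - \frac{1}{9} \cdot 18 = \left(-29792 + 448 i \sqrt{70}\right) - 2 = -29794 + 448 i \sqrt{70}$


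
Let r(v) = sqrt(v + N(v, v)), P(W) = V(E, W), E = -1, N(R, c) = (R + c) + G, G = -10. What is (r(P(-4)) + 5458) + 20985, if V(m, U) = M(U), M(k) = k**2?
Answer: 26443 + sqrt(38) ≈ 26449.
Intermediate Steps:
N(R, c) = -10 + R + c (N(R, c) = (R + c) - 10 = -10 + R + c)
V(m, U) = U**2
P(W) = W**2
r(v) = sqrt(-10 + 3*v) (r(v) = sqrt(v + (-10 + v + v)) = sqrt(v + (-10 + 2*v)) = sqrt(-10 + 3*v))
(r(P(-4)) + 5458) + 20985 = (sqrt(-10 + 3*(-4)**2) + 5458) + 20985 = (sqrt(-10 + 3*16) + 5458) + 20985 = (sqrt(-10 + 48) + 5458) + 20985 = (sqrt(38) + 5458) + 20985 = (5458 + sqrt(38)) + 20985 = 26443 + sqrt(38)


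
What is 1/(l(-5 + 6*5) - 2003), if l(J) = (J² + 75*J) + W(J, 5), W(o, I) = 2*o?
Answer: 1/547 ≈ 0.0018282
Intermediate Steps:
l(J) = J² + 77*J (l(J) = (J² + 75*J) + 2*J = J² + 77*J)
1/(l(-5 + 6*5) - 2003) = 1/((-5 + 6*5)*(77 + (-5 + 6*5)) - 2003) = 1/((-5 + 30)*(77 + (-5 + 30)) - 2003) = 1/(25*(77 + 25) - 2003) = 1/(25*102 - 2003) = 1/(2550 - 2003) = 1/547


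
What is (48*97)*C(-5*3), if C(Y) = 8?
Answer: 37248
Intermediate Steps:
(48*97)*C(-5*3) = (48*97)*8 = 4656*8 = 37248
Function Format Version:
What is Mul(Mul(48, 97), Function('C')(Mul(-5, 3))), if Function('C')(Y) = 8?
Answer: 37248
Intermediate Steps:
Mul(Mul(48, 97), Function('C')(Mul(-5, 3))) = Mul(Mul(48, 97), 8) = Mul(4656, 8) = 37248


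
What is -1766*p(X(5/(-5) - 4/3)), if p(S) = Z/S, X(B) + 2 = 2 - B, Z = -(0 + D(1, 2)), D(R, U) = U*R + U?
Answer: 21192/7 ≈ 3027.4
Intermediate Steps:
D(R, U) = U + R*U (D(R, U) = R*U + U = U + R*U)
Z = -4 (Z = -(0 + 2*(1 + 1)) = -(0 + 2*2) = -(0 + 4) = -1*4 = -4)
X(B) = -B (X(B) = -2 + (2 - B) = -B)
p(S) = -4/S
-1766*p(X(5/(-5) - 4/3)) = -(-7064)/((-(5/(-5) - 4/3))) = -(-7064)/((-(5*(-⅕) - 4*⅓))) = -(-7064)/((-(-1 - 4/3))) = -(-7064)/((-1*(-7/3))) = -(-7064)/7/3 = -(-7064)*3/7 = -1766*(-12/7) = 21192/7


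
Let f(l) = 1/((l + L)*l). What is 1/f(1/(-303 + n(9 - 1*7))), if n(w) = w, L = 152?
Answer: -45751/90601 ≈ -0.50497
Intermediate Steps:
f(l) = 1/(l*(152 + l)) (f(l) = 1/((l + 152)*l) = 1/((152 + l)*l) = 1/(l*(152 + l)))
1/f(1/(-303 + n(9 - 1*7))) = 1/(1/((1/(-303 + (9 - 1*7)))*(152 + 1/(-303 + (9 - 1*7))))) = 1/(1/((1/(-303 + (9 - 7)))*(152 + 1/(-303 + (9 - 7))))) = 1/(1/((1/(-303 + 2))*(152 + 1/(-303 + 2)))) = 1/(1/((1/(-301))*(152 + 1/(-301)))) = 1/(1/((-1/301)*(152 - 1/301))) = 1/(-301/45751/301) = 1/(-301*301/45751) = 1/(-90601/45751) = -45751/90601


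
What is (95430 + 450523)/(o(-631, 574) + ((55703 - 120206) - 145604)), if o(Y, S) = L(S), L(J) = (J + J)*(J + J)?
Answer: 545953/1107797 ≈ 0.49283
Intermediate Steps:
L(J) = 4*J² (L(J) = (2*J)*(2*J) = 4*J²)
o(Y, S) = 4*S²
(95430 + 450523)/(o(-631, 574) + ((55703 - 120206) - 145604)) = (95430 + 450523)/(4*574² + ((55703 - 120206) - 145604)) = 545953/(4*329476 + (-64503 - 145604)) = 545953/(1317904 - 210107) = 545953/1107797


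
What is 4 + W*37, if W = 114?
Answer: 4222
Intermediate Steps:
4 + W*37 = 4 + 114*37 = 4 + 4218 = 4222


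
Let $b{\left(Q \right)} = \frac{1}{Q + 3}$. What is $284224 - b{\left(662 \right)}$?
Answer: $\frac{189008959}{665} \approx 2.8422 \cdot 10^{5}$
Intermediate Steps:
$b{\left(Q \right)} = \frac{1}{3 + Q}$
$284224 - b{\left(662 \right)} = 284224 - \frac{1}{3 + 662} = 284224 - \frac{1}{665} = \frac{189008959}{665}$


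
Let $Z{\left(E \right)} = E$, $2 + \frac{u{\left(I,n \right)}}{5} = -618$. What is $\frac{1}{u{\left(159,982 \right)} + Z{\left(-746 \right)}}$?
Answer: $- \frac{1}{3846} \approx -0.00026001$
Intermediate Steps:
$u{\left(I,n \right)} = -3100$ ($u{\left(I,n \right)} = -10 + 5 \left(-618\right) = -10 - 3090 = -3100$)
$\frac{1}{u{\left(159,982 \right)} + Z{\left(-746 \right)}} = \frac{1}{-3100 - 746} = \frac{1}{-3846} = - \frac{1}{3846}$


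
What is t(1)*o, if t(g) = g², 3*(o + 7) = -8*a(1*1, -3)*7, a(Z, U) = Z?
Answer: -77/3 ≈ -25.667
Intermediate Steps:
o = -77/3 (o = -7 + (-8*7)/3 = -7 + (⅓)*(-56) = -7 - 56/3 = -77/3 ≈ -25.667)
t(1)*o = 1²*(-77/3) = 1*(-77/3) = -77/3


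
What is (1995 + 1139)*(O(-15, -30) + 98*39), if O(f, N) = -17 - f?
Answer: 11971880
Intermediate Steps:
(1995 + 1139)*(O(-15, -30) + 98*39) = (1995 + 1139)*((-17 - 1*(-15)) + 98*39) = 3134*((-17 + 15) + 3822) = 3134*(-2 + 3822) = 3134*3820 = 11971880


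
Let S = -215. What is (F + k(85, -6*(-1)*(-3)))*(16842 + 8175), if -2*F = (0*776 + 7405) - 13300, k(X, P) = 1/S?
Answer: 31707121191/430 ≈ 7.3737e+7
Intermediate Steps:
k(X, P) = -1/215 (k(X, P) = 1/(-215) = -1/215)
F = 5895/2 (F = -((0*776 + 7405) - 13300)/2 = -((0 + 7405) - 13300)/2 = -(7405 - 13300)/2 = -½*(-5895) = 5895/2 ≈ 2947.5)
(F + k(85, -6*(-1)*(-3)))*(16842 + 8175) = (5895/2 - 1/215)*(16842 + 8175) = (1267423/430)*25017 = 31707121191/430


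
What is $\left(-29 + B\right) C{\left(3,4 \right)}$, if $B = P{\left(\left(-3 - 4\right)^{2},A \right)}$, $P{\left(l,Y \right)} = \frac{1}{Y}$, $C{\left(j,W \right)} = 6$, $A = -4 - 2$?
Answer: $-175$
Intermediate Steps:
$A = -6$
$B = - \frac{1}{6}$ ($B = \frac{1}{-6} = - \frac{1}{6} \approx -0.16667$)
$\left(-29 + B\right) C{\left(3,4 \right)} = \left(-29 - \frac{1}{6}\right) 6 = \left(- \frac{175}{6}\right) 6 = -175$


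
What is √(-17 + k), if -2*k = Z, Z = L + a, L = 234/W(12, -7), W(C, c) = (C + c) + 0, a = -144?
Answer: √790/5 ≈ 5.6214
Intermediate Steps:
W(C, c) = C + c
L = 234/5 (L = 234/(12 - 7) = 234/5 ≈ 46.800)
Z = -486/5 (Z = 234/5 - 144 = -486/5 ≈ -97.200)
k = 243/5 (k = -½*(-486/5) = 243/5 ≈ 48.600)
√(-17 + k) = √(-17 + 243/5) = √(158/5) = √790/5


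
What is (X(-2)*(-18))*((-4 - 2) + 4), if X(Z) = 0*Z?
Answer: 0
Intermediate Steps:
X(Z) = 0
(X(-2)*(-18))*((-4 - 2) + 4) = (0*(-18))*((-4 - 2) + 4) = 0*(-6 + 4) = 0*(-2) = 0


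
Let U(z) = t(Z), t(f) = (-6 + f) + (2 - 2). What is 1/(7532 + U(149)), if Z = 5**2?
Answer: 1/7551 ≈ 0.00013243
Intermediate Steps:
Z = 25
t(f) = -6 + f (t(f) = (-6 + f) + 0 = -6 + f)
U(z) = 19 (U(z) = -6 + 25 = 19)
1/(7532 + U(149)) = 1/(7532 + 19) = 1/7551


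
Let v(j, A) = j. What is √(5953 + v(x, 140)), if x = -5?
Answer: 2*√1487 ≈ 77.123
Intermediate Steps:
√(5953 + v(x, 140)) = √(5953 - 5) = √5948 = 2*√1487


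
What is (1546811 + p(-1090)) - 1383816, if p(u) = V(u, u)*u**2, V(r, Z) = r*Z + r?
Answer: 1410286743995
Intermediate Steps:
V(r, Z) = r + Z*r (V(r, Z) = Z*r + r = r + Z*r)
p(u) = u**3*(1 + u) (p(u) = (u*(1 + u))*u**2 = u**3*(1 + u))
(1546811 + p(-1090)) - 1383816 = (1546811 + (-1090)**3*(1 - 1090)) - 1383816 = (1546811 - 1295029000*(-1089)) - 1383816 = (1546811 + 1410286581000) - 1383816 = 1410288127811 - 1383816 = 1410286743995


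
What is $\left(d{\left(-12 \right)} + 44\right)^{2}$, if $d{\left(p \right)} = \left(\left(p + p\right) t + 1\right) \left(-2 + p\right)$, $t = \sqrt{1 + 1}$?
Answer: $226692 + 20160 \sqrt{2} \approx 2.552 \cdot 10^{5}$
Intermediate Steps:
$t = \sqrt{2} \approx 1.4142$
$d{\left(p \right)} = \left(1 + 2 p \sqrt{2}\right) \left(-2 + p\right)$ ($d{\left(p \right)} = \left(\left(p + p\right) \sqrt{2} + 1\right) \left(-2 + p\right) = \left(2 p \sqrt{2} + 1\right) \left(-2 + p\right) = \left(1 + 2 p \sqrt{2}\right) \left(-2 + p\right)$)
$\left(d{\left(-12 \right)} + 44\right)^{2} = \left(\left(-2 - 12 - - 48 \sqrt{2} + 2 \sqrt{2} \left(-12\right)^{2}\right) + 44\right)^{2} = \left(\left(-2 - 12 + 48 \sqrt{2} + 2 \sqrt{2} \cdot 144\right) + 44\right)^{2} = \left(\left(-2 - 12 + 48 \sqrt{2} + 288 \sqrt{2}\right) + 44\right)^{2} = \left(\left(-14 + 336 \sqrt{2}\right) + 44\right)^{2} = \left(30 + 336 \sqrt{2}\right)^{2}$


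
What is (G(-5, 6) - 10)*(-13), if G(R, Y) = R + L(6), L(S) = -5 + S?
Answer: 182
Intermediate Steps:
G(R, Y) = 1 + R (G(R, Y) = R + (-5 + 6) = R + 1 = 1 + R)
(G(-5, 6) - 10)*(-13) = ((1 - 5) - 10)*(-13) = (-4 - 10)*(-13) = -14*(-13) = 182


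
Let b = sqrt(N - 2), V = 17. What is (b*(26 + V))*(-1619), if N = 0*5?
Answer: -69617*I*sqrt(2) ≈ -98453.0*I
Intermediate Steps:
N = 0
b = I*sqrt(2) (b = sqrt(0 - 2) = sqrt(-2) = I*sqrt(2) ≈ 1.4142*I)
(b*(26 + V))*(-1619) = ((I*sqrt(2))*(26 + 17))*(-1619) = ((I*sqrt(2))*43)*(-1619) = (43*I*sqrt(2))*(-1619) = -69617*I*sqrt(2)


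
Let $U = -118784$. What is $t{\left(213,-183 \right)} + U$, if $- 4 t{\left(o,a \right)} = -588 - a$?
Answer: $- \frac{474731}{4} \approx -1.1868 \cdot 10^{5}$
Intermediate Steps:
$t{\left(o,a \right)} = 147 + \frac{a}{4}$ ($t{\left(o,a \right)} = - \frac{-588 - a}{4} = 147 + \frac{a}{4}$)
$t{\left(213,-183 \right)} + U = \left(147 + \frac{1}{4} \left(-183\right)\right) - 118784 = \left(147 - \frac{183}{4}\right) - 118784 = \frac{405}{4} - 118784 = - \frac{474731}{4}$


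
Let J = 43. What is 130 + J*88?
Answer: 3914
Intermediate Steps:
130 + J*88 = 130 + 43*88 = 130 + 3784 = 3914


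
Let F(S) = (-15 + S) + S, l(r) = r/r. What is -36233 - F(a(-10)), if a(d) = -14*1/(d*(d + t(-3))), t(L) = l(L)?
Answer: -1629796/45 ≈ -36218.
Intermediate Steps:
l(r) = 1
t(L) = 1
a(d) = -14/(d*(1 + d)) (a(d) = -14*1/(d*(d + 1)) = -14*1/(d*(1 + d)) = -14/(d*(1 + d)))
F(S) = -15 + 2*S
-36233 - F(a(-10)) = -36233 - (-15 + 2*(-14/(-10*(1 - 10)))) = -36233 - (-15 + 2*(-14*(-⅒)/(-9))) = -36233 - (-15 + 2*(-14*(-⅒)*(-⅑))) = -36233 - (-15 + 2*(-7/45)) = -36233 - (-15 - 14/45) = -36233 - 1*(-689/45) = -36233 + 689/45 = -1629796/45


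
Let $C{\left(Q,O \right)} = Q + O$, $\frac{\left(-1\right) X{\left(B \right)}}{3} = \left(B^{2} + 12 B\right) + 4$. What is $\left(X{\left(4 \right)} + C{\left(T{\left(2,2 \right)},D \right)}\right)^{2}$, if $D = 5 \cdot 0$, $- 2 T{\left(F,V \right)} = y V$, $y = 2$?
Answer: $42436$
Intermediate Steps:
$T{\left(F,V \right)} = - V$ ($T{\left(F,V \right)} = - \frac{2 V}{2} = - V$)
$X{\left(B \right)} = -12 - 36 B - 3 B^{2}$ ($X{\left(B \right)} = - 3 \left(\left(B^{2} + 12 B\right) + 4\right) = - 3 \left(4 + B^{2} + 12 B\right) = -12 - 36 B - 3 B^{2}$)
$D = 0$
$C{\left(Q,O \right)} = O + Q$
$\left(X{\left(4 \right)} + C{\left(T{\left(2,2 \right)},D \right)}\right)^{2} = \left(\left(-12 - 144 - 3 \cdot 4^{2}\right) + \left(0 - 2\right)\right)^{2} = \left(\left(-12 - 144 - 48\right) + \left(0 - 2\right)\right)^{2} = \left(\left(-12 - 144 - 48\right) - 2\right)^{2} = \left(-204 - 2\right)^{2} = \left(-206\right)^{2} = 42436$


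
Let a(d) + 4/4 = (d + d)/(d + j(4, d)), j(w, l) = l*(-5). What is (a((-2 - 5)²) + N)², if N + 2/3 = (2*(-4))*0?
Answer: 169/36 ≈ 4.6944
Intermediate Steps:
j(w, l) = -5*l
N = -⅔ (N = -⅔ + (2*(-4))*0 = -⅔ - 8*0 = -⅔ + 0 = -⅔ ≈ -0.66667)
a(d) = -3/2 (a(d) = -1 + (d + d)/(d - 5*d) = -1 + (2*d)/((-4*d)) = -1 + (2*d)*(-1/(4*d)) = -1 - ½ = -3/2)
(a((-2 - 5)²) + N)² = (-3/2 - ⅔)² = (-13/6)² = 169/36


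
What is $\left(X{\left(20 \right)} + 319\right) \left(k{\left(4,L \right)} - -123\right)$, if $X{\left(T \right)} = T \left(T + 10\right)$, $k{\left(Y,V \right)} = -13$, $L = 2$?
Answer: $101090$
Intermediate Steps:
$X{\left(T \right)} = T \left(10 + T\right)$
$\left(X{\left(20 \right)} + 319\right) \left(k{\left(4,L \right)} - -123\right) = \left(20 \left(10 + 20\right) + 319\right) \left(-13 - -123\right) = \left(20 \cdot 30 + 319\right) \left(-13 + 123\right) = \left(600 + 319\right) 110 = 919 \cdot 110 = 101090$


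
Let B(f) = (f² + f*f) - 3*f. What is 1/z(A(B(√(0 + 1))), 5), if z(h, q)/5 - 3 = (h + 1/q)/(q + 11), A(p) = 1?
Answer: 8/123 ≈ 0.065041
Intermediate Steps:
B(f) = -3*f + 2*f² (B(f) = (f² + f²) - 3*f = 2*f² - 3*f = -3*f + 2*f²)
z(h, q) = 15 + 5*(h + 1/q)/(11 + q) (z(h, q) = 15 + 5*((h + 1/q)/(q + 11)) = 15 + 5*((h + 1/q)/(11 + q)) = 15 + 5*(h + 1/q)/(11 + q))
1/z(A(B(√(0 + 1))), 5) = 1/(5*(1 + 3*5² + 33*5 + 1*5)/(5*(11 + 5))) = 1/(5*(⅕)*(1 + 3*25 + 165 + 5)/16) = 1/(5*(⅕)*(1/16)*(1 + 75 + 165 + 5)) = 1/(5*(⅕)*(1/16)*246) = 1/(123/8) = 8/123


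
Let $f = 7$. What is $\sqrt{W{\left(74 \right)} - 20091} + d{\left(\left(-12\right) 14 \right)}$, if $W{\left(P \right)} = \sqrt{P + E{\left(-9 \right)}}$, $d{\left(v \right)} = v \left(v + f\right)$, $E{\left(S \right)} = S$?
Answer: $27048 + \sqrt{-20091 + \sqrt{65}} \approx 27048.0 + 141.71 i$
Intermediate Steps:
$d{\left(v \right)} = v \left(7 + v\right)$ ($d{\left(v \right)} = v \left(v + 7\right) = v \left(7 + v\right)$)
$W{\left(P \right)} = \sqrt{-9 + P}$ ($W{\left(P \right)} = \sqrt{P - 9} = \sqrt{-9 + P}$)
$\sqrt{W{\left(74 \right)} - 20091} + d{\left(\left(-12\right) 14 \right)} = \sqrt{\sqrt{-9 + 74} - 20091} + \left(-12\right) 14 \left(7 - 168\right) = \sqrt{\sqrt{65} - 20091} - 168 \left(7 - 168\right) = \sqrt{-20091 + \sqrt{65}} - -27048 = \sqrt{-20091 + \sqrt{65}} + 27048 = 27048 + \sqrt{-20091 + \sqrt{65}}$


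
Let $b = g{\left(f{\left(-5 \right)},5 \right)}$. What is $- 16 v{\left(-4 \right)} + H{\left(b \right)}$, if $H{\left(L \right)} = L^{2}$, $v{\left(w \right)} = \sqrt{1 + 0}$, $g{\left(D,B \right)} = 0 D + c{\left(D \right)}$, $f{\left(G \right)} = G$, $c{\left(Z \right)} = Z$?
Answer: $9$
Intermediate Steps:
$g{\left(D,B \right)} = D$ ($g{\left(D,B \right)} = 0 D + D = 0 + D = D$)
$v{\left(w \right)} = 1$ ($v{\left(w \right)} = \sqrt{1} = 1$)
$b = -5$
$- 16 v{\left(-4 \right)} + H{\left(b \right)} = \left(-16\right) 1 + \left(-5\right)^{2} = -16 + 25 = 9$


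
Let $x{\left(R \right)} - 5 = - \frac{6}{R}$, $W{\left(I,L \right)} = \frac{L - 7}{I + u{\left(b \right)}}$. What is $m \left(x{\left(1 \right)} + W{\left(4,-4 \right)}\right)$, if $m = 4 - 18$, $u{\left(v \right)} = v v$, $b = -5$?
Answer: $\frac{560}{29} \approx 19.31$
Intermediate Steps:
$u{\left(v \right)} = v^{2}$
$W{\left(I,L \right)} = \frac{-7 + L}{25 + I}$ ($W{\left(I,L \right)} = \frac{L - 7}{I + \left(-5\right)^{2}} = \frac{-7 + L}{I + 25} = \frac{-7 + L}{25 + I}$)
$x{\left(R \right)} = 5 - \frac{6}{R}$
$m = -14$
$m \left(x{\left(1 \right)} + W{\left(4,-4 \right)}\right) = - 14 \left(\left(5 - \frac{6}{1}\right) + \frac{-7 - 4}{25 + 4}\right) = - 14 \left(\left(5 - 6\right) + \frac{1}{29} \left(-11\right)\right) = - 14 \left(-1 - \frac{11}{29}\right) = \left(-14\right) \left(- \frac{40}{29}\right) = \frac{560}{29}$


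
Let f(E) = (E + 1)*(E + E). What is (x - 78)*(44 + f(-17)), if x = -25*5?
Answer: -119364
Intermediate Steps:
f(E) = 2*E*(1 + E) (f(E) = (1 + E)*(2*E) = 2*E*(1 + E))
x = -125
(x - 78)*(44 + f(-17)) = (-125 - 78)*(44 + 2*(-17)*(1 - 17)) = -203*(44 + 2*(-17)*(-16)) = -203*(44 + 544) = -203*588 = -119364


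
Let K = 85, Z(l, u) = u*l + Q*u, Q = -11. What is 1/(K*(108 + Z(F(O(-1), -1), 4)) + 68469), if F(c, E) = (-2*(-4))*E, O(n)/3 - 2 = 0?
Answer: 1/71189 ≈ 1.4047e-5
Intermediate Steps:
O(n) = 6 (O(n) = 6 + 3*0 = 6 + 0 = 6)
F(c, E) = 8*E
Z(l, u) = -11*u + l*u (Z(l, u) = u*l - 11*u = l*u - 11*u = -11*u + l*u)
1/(K*(108 + Z(F(O(-1), -1), 4)) + 68469) = 1/(85*(108 + 4*(-11 + 8*(-1))) + 68469) = 1/(85*(108 + 4*(-11 - 8)) + 68469) = 1/(85*(108 + 4*(-19)) + 68469) = 1/(85*(108 - 76) + 68469) = 1/(85*32 + 68469) = 1/(2720 + 68469) = 1/71189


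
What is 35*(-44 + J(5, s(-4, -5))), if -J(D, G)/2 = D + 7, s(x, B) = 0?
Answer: -2380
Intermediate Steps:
J(D, G) = -14 - 2*D (J(D, G) = -2*(D + 7) = -2*(7 + D) = -14 - 2*D)
35*(-44 + J(5, s(-4, -5))) = 35*(-44 + (-14 - 2*5)) = 35*(-44 + (-14 - 10)) = 35*(-44 - 24) = 35*(-68) = -2380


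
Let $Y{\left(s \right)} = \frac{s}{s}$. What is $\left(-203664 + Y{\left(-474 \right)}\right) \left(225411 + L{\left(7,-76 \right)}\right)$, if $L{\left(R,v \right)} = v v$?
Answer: $-47084237981$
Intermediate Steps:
$Y{\left(s \right)} = 1$
$L{\left(R,v \right)} = v^{2}$
$\left(-203664 + Y{\left(-474 \right)}\right) \left(225411 + L{\left(7,-76 \right)}\right) = \left(-203664 + 1\right) \left(225411 + \left(-76\right)^{2}\right) = - 203663 \left(225411 + 5776\right) = \left(-203663\right) 231187 = -47084237981$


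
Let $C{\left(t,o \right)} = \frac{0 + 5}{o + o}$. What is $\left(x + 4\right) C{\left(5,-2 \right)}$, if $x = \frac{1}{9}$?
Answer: $- \frac{185}{36} \approx -5.1389$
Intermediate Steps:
$C{\left(t,o \right)} = \frac{5}{2 o}$
$x = \frac{1}{9} \approx 0.11111$
$\left(x + 4\right) C{\left(5,-2 \right)} = \left(\frac{1}{9} + 4\right) \frac{5}{2 \left(-2\right)} = \frac{37 \cdot \frac{5}{2} \left(- \frac{1}{2}\right)}{9} = \frac{37}{9} \left(- \frac{5}{4}\right) = - \frac{185}{36}$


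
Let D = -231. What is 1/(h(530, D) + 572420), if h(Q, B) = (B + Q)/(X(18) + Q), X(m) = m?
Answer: 548/313686459 ≈ 1.7470e-6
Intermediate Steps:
h(Q, B) = (B + Q)/(18 + Q)
1/(h(530, D) + 572420) = 1/((-231 + 530)/(18 + 530) + 572420) = 1/(299/548 + 572420) = 1/(313686459/548) = 548/313686459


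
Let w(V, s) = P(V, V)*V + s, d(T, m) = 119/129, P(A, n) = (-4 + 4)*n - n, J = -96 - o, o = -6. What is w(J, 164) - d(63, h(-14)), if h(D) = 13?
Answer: -1023863/129 ≈ -7936.9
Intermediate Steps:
J = -90 (J = -96 - 1*(-6) = -96 + 6 = -90)
P(A, n) = -n (P(A, n) = 0*n - n = 0 - n = -n)
d(T, m) = 119/129 (d(T, m) = 119*(1/129) = 119/129)
w(V, s) = s - V² (w(V, s) = (-V)*V + s = -V² + s = s - V²)
w(J, 164) - d(63, h(-14)) = (164 - 1*(-90)²) - 1*119/129 = (164 - 1*8100) - 119/129 = (164 - 8100) - 119/129 = -7936 - 119/129 = -1023863/129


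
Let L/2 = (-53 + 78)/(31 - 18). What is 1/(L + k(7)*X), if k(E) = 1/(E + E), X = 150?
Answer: 91/1325 ≈ 0.068679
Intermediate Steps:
L = 50/13 (L = 2*((-53 + 78)/(31 - 18)) = 2*(25/13) = 50/13 ≈ 3.8462)
k(E) = 1/(2*E)
1/(L + k(7)*X) = 1/(50/13 + ((½)/7)*150) = 1/(50/13 + ((½)*(⅐))*150) = 1/(50/13 + (1/14)*150) = 1/(50/13 + 75/7) = 1/(1325/91) = 91/1325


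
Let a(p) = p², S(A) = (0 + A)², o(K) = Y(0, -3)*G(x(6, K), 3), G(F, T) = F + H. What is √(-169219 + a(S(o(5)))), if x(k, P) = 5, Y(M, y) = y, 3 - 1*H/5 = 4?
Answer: I*√169219 ≈ 411.36*I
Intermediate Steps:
H = -5 (H = 15 - 5*4 = 15 - 20 = -5)
G(F, T) = -5 + F (G(F, T) = F - 5 = -5 + F)
o(K) = 0 (o(K) = -3*(-5 + 5) = -3*0 = 0)
S(A) = A²
√(-169219 + a(S(o(5)))) = √(-169219 + (0²)²) = √(-169219 + 0²) = √(-169219 + 0) = √(-169219) = I*√169219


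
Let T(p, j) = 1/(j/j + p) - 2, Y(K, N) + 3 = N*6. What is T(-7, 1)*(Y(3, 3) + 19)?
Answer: -221/3 ≈ -73.667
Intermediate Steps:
Y(K, N) = -3 + 6*N (Y(K, N) = -3 + N*6 = -3 + 6*N)
T(p, j) = -2 + 1/(1 + p) (T(p, j) = 1/(1 + p) - 2 = -2 + 1/(1 + p))
T(-7, 1)*(Y(3, 3) + 19) = ((-1 - 2*(-7))/(1 - 7))*((-3 + 6*3) + 19) = ((-1 + 14)/(-6))*((-3 + 18) + 19) = (-1/6*13)*(15 + 19) = -13/6*34 = -221/3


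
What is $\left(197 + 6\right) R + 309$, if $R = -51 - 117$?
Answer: $-33795$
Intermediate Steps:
$R = -168$ ($R = -51 - 117 = -168$)
$\left(197 + 6\right) R + 309 = \left(197 + 6\right) \left(-168\right) + 309 = 203 \left(-168\right) + 309 = -34104 + 309 = -33795$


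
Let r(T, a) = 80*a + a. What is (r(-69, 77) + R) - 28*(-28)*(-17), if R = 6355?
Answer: -736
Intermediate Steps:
r(T, a) = 81*a
(r(-69, 77) + R) - 28*(-28)*(-17) = (81*77 + 6355) - 28*(-28)*(-17) = (6237 + 6355) + 784*(-17) = 12592 - 13328 = -736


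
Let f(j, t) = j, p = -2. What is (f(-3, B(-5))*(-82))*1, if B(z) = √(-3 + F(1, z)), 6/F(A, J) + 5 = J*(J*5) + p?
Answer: 246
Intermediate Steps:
F(A, J) = 6/(-7 + 5*J²) (F(A, J) = 6/(-5 + (J*(J*5) - 2)) = 6/(-5 + (J*(5*J) - 2)) = 6/(-5 + (5*J² - 2)) = 6/(-5 + (-2 + 5*J²)) = 6/(-7 + 5*J²))
B(z) = √(-3 + 6/(-7 + 5*z²))
(f(-3, B(-5))*(-82))*1 = -3*(-82)*1 = 246*1 = 246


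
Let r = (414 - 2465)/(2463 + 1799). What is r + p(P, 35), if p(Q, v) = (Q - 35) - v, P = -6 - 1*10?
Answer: -368583/4262 ≈ -86.481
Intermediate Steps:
r = -2051/4262 ≈ -0.48123
P = -16 (P = -6 - 10 = -16)
p(Q, v) = -35 + Q - v (p(Q, v) = (-35 + Q) - v = -35 + Q - v)
r + p(P, 35) = -2051/4262 + (-35 - 16 - 1*35) = -2051/4262 + (-35 - 16 - 35) = -2051/4262 - 86 = -368583/4262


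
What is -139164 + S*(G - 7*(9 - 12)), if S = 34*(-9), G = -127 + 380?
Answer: -223008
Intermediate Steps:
G = 253
S = -306
-139164 + S*(G - 7*(9 - 12)) = -139164 - 306*(253 - 7*(9 - 12)) = -139164 - 306*(253 - 7*(-3)) = -139164 - 306*(253 + 21) = -139164 - 306*274 = -139164 - 83844 = -223008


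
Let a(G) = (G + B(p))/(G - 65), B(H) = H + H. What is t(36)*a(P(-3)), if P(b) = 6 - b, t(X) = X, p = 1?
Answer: -99/14 ≈ -7.0714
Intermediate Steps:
B(H) = 2*H
a(G) = (2 + G)/(-65 + G) (a(G) = (G + 2*1)/(G - 65) = (G + 2)/(-65 + G) = (2 + G)/(-65 + G))
t(36)*a(P(-3)) = 36*((2 + (6 - 1*(-3)))/(-65 + (6 - 1*(-3)))) = 36*((2 + (6 + 3))/(-65 + (6 + 3))) = 36*((2 + 9)/(-65 + 9)) = 36*(11/(-56)) = 36*(-1/56*11) = 36*(-11/56) = -99/14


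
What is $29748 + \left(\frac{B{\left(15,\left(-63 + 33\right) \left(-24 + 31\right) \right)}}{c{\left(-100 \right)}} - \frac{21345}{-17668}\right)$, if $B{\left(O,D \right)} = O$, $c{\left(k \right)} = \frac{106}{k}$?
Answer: $\frac{27844026477}{936404} \approx 29735.0$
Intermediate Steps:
$29748 + \left(\frac{B{\left(15,\left(-63 + 33\right) \left(-24 + 31\right) \right)}}{c{\left(-100 \right)}} - \frac{21345}{-17668}\right) = 29748 + \left(\frac{15}{106 \frac{1}{-100}} - \frac{21345}{-17668}\right) = 29748 + \left(\frac{15}{106 \left(- \frac{1}{100}\right)} - - \frac{21345}{17668}\right) = 29748 + \left(\frac{15}{- \frac{53}{50}} + \frac{21345}{17668}\right) = 29748 + \left(15 \left(- \frac{50}{53}\right) + \frac{21345}{17668}\right) = 29748 + \left(- \frac{750}{53} + \frac{21345}{17668}\right) = 29748 - \frac{12119715}{936404} = \frac{27844026477}{936404}$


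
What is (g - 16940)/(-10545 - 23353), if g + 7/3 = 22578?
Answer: -16907/101694 ≈ -0.16625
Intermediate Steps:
g = 67727/3 (g = -7/3 + 22578 = 67727/3 ≈ 22576.)
(g - 16940)/(-10545 - 23353) = (67727/3 - 16940)/(-10545 - 23353) = (16907/3)/(-33898) = (16907/3)*(-1/33898) = -16907/101694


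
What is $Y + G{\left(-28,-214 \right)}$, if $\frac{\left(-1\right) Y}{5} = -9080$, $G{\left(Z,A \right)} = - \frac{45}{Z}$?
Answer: $\frac{1271245}{28} \approx 45402.0$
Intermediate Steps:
$Y = 45400$ ($Y = \left(-5\right) \left(-9080\right) = 45400$)
$Y + G{\left(-28,-214 \right)} = 45400 - \frac{45}{-28} = 45400 - - \frac{45}{28} = 45400 + \frac{45}{28} = \frac{1271245}{28}$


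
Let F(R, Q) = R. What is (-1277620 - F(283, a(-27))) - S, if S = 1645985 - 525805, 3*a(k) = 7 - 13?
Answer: -2398083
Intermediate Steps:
a(k) = -2 (a(k) = (7 - 13)/3 = (⅓)*(-6) = -2)
S = 1120180
(-1277620 - F(283, a(-27))) - S = (-1277620 - 1*283) - 1*1120180 = (-1277620 - 283) - 1120180 = -1277903 - 1120180 = -2398083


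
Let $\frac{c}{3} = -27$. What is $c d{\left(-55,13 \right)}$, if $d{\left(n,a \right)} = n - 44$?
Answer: $8019$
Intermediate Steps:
$c = -81$ ($c = 3 \left(-27\right) = -81$)
$d{\left(n,a \right)} = -44 + n$
$c d{\left(-55,13 \right)} = - 81 \left(-44 - 55\right) = \left(-81\right) \left(-99\right) = 8019$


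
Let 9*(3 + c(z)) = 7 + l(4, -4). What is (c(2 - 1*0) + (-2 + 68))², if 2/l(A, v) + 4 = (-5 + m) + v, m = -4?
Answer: 1175056/289 ≈ 4065.9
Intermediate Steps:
l(A, v) = 2/(-13 + v) (l(A, v) = 2/(-4 + ((-5 - 4) + v)) = 2/(-4 + (-9 + v)) = 2/(-13 + v))
c(z) = -38/17 (c(z) = -3 + (7 + 2/(-13 - 4))/9 = -3 + (7 + 2/(-17))/9 = -3 + (7 + 2*(-1/17))/9 = -3 + (7 - 2/17)/9 = -3 + (⅑)*(117/17) = -3 + 13/17 = -38/17)
(c(2 - 1*0) + (-2 + 68))² = (-38/17 + (-2 + 68))² = (-38/17 + 66)² = (1084/17)² = 1175056/289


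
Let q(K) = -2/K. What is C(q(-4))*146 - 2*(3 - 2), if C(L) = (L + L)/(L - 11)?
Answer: -334/21 ≈ -15.905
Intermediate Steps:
C(L) = 2*L/(-11 + L) (C(L) = (2*L)/(-11 + L) = 2*L/(-11 + L))
C(q(-4))*146 - 2*(3 - 2) = (2*(-2/(-4))/(-11 - 2/(-4)))*146 - 2*(3 - 2) = (2*(-2*(-¼))/(-11 - 2*(-¼)))*146 - 2*1 = (2*(½)/(-11 + ½))*146 - 2 = (2*(½)/(-21/2))*146 - 2 = (2*(½)*(-2/21))*146 - 2 = -2/21*146 - 2 = -292/21 - 2 = -334/21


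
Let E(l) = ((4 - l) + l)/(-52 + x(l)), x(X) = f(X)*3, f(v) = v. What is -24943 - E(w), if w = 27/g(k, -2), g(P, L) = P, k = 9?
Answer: -1072545/43 ≈ -24943.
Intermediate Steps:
x(X) = 3*X (x(X) = X*3 = 3*X)
w = 3 (w = 27/9 = 27*(1/9) = 3)
E(l) = 4/(-52 + 3*l) (E(l) = ((4 - l) + l)/(-52 + 3*l) = 4/(-52 + 3*l))
-24943 - E(w) = -24943 - 4/(-52 + 3*3) = -24943 - 4/(-52 + 9) = -24943 - 4/(-43) = -24943 - 4*(-1)/43 = -24943 - 1*(-4/43) = -24943 + 4/43 = -1072545/43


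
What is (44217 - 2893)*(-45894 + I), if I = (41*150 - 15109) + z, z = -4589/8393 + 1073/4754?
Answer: -45222199806240946/19950161 ≈ -2.2668e+9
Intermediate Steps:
z = -12810417/39900322 (z = -4589*1/8393 + 1073*(1/4754) = -4589/8393 + 1073/4754 = -12810417/39900322 ≈ -0.32106)
I = -357479795215/39900322 (I = (41*150 - 15109) - 12810417/39900322 = (6150 - 15109) - 12810417/39900322 = -8959 - 12810417/39900322 = -357479795215/39900322 ≈ -8959.3)
(44217 - 2893)*(-45894 + I) = (44217 - 2893)*(-45894 - 357479795215/39900322) = 41324*(-2188665173083/39900322) = -45222199806240946/19950161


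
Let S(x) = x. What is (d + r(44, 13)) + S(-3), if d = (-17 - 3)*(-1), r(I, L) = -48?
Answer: -31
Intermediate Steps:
d = 20 (d = -20*(-1) = 20)
(d + r(44, 13)) + S(-3) = (20 - 48) - 3 = -28 - 3 = -31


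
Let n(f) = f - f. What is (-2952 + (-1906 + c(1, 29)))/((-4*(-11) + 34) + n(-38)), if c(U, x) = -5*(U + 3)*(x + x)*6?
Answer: -5909/39 ≈ -151.51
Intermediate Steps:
n(f) = 0
c(U, x) = -60*x*(3 + U) (c(U, x) = -5*(3 + U)*2*x*6 = -10*x*(3 + U)*6 = -60*x*(3 + U))
(-2952 + (-1906 + c(1, 29)))/((-4*(-11) + 34) + n(-38)) = (-2952 + (-1906 - 60*29*(3 + 1)))/((-4*(-11) + 34) + 0) = (-2952 + (-1906 - 60*29*4))/((44 + 34) + 0) = (-2952 + (-1906 - 6960))/(78 + 0) = (-2952 - 8866)/78 = -11818*1/78 = -5909/39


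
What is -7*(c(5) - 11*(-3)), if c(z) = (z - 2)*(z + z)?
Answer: -441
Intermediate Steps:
c(z) = 2*z*(-2 + z) (c(z) = (-2 + z)*(2*z) = 2*z*(-2 + z))
-7*(c(5) - 11*(-3)) = -7*(2*5*(-2 + 5) - 11*(-3)) = -7*(2*5*3 + 33) = -7*(30 + 33) = -7*63 = -441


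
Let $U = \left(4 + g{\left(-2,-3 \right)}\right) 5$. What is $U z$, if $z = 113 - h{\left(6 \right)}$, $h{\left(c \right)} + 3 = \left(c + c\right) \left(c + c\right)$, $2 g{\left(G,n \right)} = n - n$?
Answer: $-560$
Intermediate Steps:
$g{\left(G,n \right)} = 0$ ($g{\left(G,n \right)} = \frac{n - n}{2} = \frac{1}{2} \cdot 0 = 0$)
$h{\left(c \right)} = -3 + 4 c^{2}$ ($h{\left(c \right)} = -3 + \left(c + c\right) \left(c + c\right) = -3 + 2 c 2 c = -3 + 4 c^{2}$)
$U = 20$ ($U = \left(4 + 0\right) 5 = 4 \cdot 5 = 20$)
$z = -28$ ($z = 113 - \left(-3 + 4 \cdot 6^{2}\right) = 113 - \left(-3 + 4 \cdot 36\right) = 113 - \left(-3 + 144\right) = 113 - 141 = -28$)
$U z = 20 \left(-28\right) = -560$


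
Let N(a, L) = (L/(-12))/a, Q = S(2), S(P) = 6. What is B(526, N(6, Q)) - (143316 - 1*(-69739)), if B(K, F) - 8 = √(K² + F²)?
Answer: -213047 + √39841345/12 ≈ -2.1252e+5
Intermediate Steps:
Q = 6
N(a, L) = -L/(12*a) (N(a, L) = (L*(-1/12))/a = (-L/12)/a = -L/(12*a))
B(K, F) = 8 + √(F² + K²) (B(K, F) = 8 + √(K² + F²) = 8 + √(F² + K²))
B(526, N(6, Q)) - (143316 - 1*(-69739)) = (8 + √((-1/12*6/6)² + 526²)) - (143316 - 1*(-69739)) = (8 + √((-1/12*6*⅙)² + 276676)) - (143316 + 69739) = (8 + √((-1/12)² + 276676)) - 1*213055 = (8 + √(1/144 + 276676)) - 213055 = (8 + √(39841345/144)) - 213055 = (8 + √39841345/12) - 213055 = -213047 + √39841345/12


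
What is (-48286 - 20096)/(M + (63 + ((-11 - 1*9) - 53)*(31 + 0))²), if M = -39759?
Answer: -68382/4800241 ≈ -0.014246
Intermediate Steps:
(-48286 - 20096)/(M + (63 + ((-11 - 1*9) - 53)*(31 + 0))²) = (-48286 - 20096)/(-39759 + (63 + ((-11 - 1*9) - 53)*(31 + 0))²) = -68382/(-39759 + (63 + ((-11 - 9) - 53)*31)²) = -68382/(-39759 + (63 + (-20 - 53)*31)²) = -68382/(-39759 + (63 - 73*31)²) = -68382/(-39759 + (63 - 2263)²) = -68382/(-39759 + (-2200)²) = -68382/(-39759 + 4840000) = -68382/4800241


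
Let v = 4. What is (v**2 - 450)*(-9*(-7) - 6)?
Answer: -24738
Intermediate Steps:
(v**2 - 450)*(-9*(-7) - 6) = (4**2 - 450)*(-9*(-7) - 6) = (16 - 450)*(63 - 6) = -434*57 = -24738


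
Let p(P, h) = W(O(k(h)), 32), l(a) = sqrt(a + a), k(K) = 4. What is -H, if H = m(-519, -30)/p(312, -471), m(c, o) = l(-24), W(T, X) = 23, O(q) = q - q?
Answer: -4*I*sqrt(3)/23 ≈ -0.30123*I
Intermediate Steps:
O(q) = 0
l(a) = sqrt(2)*sqrt(a) (l(a) = sqrt(2*a) = sqrt(2)*sqrt(a))
m(c, o) = 4*I*sqrt(3) (m(c, o) = sqrt(2)*sqrt(-24) = sqrt(2)*(2*I*sqrt(6)) = 4*I*sqrt(3))
p(P, h) = 23
H = 4*I*sqrt(3)/23 (H = (4*I*sqrt(3))/23 = (4*I*sqrt(3))*(1/23) = 4*I*sqrt(3)/23 ≈ 0.30123*I)
-H = -4*I*sqrt(3)/23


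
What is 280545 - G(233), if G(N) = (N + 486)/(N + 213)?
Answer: 125122351/446 ≈ 2.8054e+5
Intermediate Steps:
G(N) = (486 + N)/(213 + N)
280545 - G(233) = 280545 - (486 + 233)/(213 + 233) = 280545 - 719/446 = 125122351/446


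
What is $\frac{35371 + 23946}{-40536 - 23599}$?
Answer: $- \frac{59317}{64135} \approx -0.92488$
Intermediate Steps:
$\frac{35371 + 23946}{-40536 - 23599} = \frac{59317}{-64135} = 59317 \left(- \frac{1}{64135}\right) = - \frac{59317}{64135}$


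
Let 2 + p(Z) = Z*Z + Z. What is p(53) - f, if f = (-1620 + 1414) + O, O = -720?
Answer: 3786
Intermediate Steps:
f = -926 (f = (-1620 + 1414) - 720 = -206 - 720 = -926)
p(Z) = -2 + Z + Z**2 (p(Z) = -2 + (Z*Z + Z) = -2 + (Z**2 + Z) = -2 + (Z + Z**2) = -2 + Z + Z**2)
p(53) - f = (-2 + 53 + 53**2) - 1*(-926) = (-2 + 53 + 2809) + 926 = 2860 + 926 = 3786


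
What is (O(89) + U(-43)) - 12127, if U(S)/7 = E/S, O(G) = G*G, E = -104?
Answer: -180130/43 ≈ -4189.1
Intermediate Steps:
O(G) = G²
U(S) = -728/S (U(S) = 7*(-104/S) = -728/S)
(O(89) + U(-43)) - 12127 = (89² - 728/(-43)) - 12127 = (7921 - 728*(-1/43)) - 12127 = (7921 + 728/43) - 12127 = 341331/43 - 12127 = -180130/43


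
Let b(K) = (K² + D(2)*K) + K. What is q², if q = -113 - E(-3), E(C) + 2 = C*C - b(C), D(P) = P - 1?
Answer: 13689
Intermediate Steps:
D(P) = -1 + P
b(K) = K² + 2*K (b(K) = (K² + (-1 + 2)*K) + K = (K² + 1*K) + K = (K² + K) + K = (K + K²) + K = K² + 2*K)
E(C) = -2 + C² - C*(2 + C) (E(C) = -2 + (C*C - C*(2 + C)) = -2 + (C² - C*(2 + C)) = -2 + C² - C*(2 + C))
q = -117 (q = -113 - (-2 - 2*(-3)) = -113 - (-2 + 6) = -113 - 1*4 = -113 - 4 = -117)
q² = (-117)² = 13689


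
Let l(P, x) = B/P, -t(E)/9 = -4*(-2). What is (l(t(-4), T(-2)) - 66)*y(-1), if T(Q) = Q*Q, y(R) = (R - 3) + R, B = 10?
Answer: 11905/36 ≈ 330.69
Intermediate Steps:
y(R) = -3 + 2*R (y(R) = (-3 + R) + R = -3 + 2*R)
T(Q) = Q**2
t(E) = -72 (t(E) = -(-36)*(-2) = -9*8 = -72)
l(P, x) = 10/P
(l(t(-4), T(-2)) - 66)*y(-1) = (10/(-72) - 66)*(-3 + 2*(-1)) = (10*(-1/72) - 66)*(-3 - 2) = (-5/36 - 66)*(-5) = -2381/36*(-5) = 11905/36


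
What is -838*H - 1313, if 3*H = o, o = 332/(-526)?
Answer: -896849/789 ≈ -1136.7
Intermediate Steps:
o = -166/263 (o = 332*(-1/526) = -166/263 ≈ -0.63118)
H = -166/789 (H = (⅓)*(-166/263) = -166/789 ≈ -0.21039)
-838*H - 1313 = -838*(-166/789) - 1313 = 139108/789 - 1313 = -896849/789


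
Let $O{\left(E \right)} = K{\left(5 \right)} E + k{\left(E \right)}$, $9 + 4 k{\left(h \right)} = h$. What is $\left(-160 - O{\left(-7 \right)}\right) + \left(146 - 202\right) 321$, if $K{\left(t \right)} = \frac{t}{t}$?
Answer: $-18125$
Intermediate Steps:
$k{\left(h \right)} = - \frac{9}{4} + \frac{h}{4}$
$K{\left(t \right)} = 1$
$O{\left(E \right)} = - \frac{9}{4} + \frac{5 E}{4}$ ($O{\left(E \right)} = 1 E + \left(- \frac{9}{4} + \frac{E}{4}\right) = E + \left(- \frac{9}{4} + \frac{E}{4}\right) = - \frac{9}{4} + \frac{5 E}{4}$)
$\left(-160 - O{\left(-7 \right)}\right) + \left(146 - 202\right) 321 = \left(-160 - \left(- \frac{9}{4} + \frac{5}{4} \left(-7\right)\right)\right) + \left(146 - 202\right) 321 = \left(-160 - \left(- \frac{9}{4} - \frac{35}{4}\right)\right) - 17976 = \left(-160 - -11\right) - 17976 = \left(-160 + 11\right) - 17976 = -149 - 17976 = -18125$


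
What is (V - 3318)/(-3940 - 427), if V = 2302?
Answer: 1016/4367 ≈ 0.23265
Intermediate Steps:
(V - 3318)/(-3940 - 427) = (2302 - 3318)/(-3940 - 427) = -1016/(-4367) = -1016*(-1/4367) = 1016/4367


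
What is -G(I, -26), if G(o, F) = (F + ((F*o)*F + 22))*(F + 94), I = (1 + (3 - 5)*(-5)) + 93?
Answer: -4780400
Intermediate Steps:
I = 104 (I = (1 - 2*(-5)) + 93 = (1 + 10) + 93 = 11 + 93 = 104)
G(o, F) = (94 + F)*(22 + F + o*F²) (G(o, F) = (F + (o*F² + 22))*(94 + F) = (F + (22 + o*F²))*(94 + F) = (22 + F + o*F²)*(94 + F) = (94 + F)*(22 + F + o*F²))
-G(I, -26) = -(2068 + (-26)² + 116*(-26) + 104*(-26)³ + 94*104*(-26)²) = -(2068 + 676 - 3016 + 104*(-17576) + 94*104*676) = -(2068 + 676 - 3016 - 1827904 + 6608576) = -1*4780400 = -4780400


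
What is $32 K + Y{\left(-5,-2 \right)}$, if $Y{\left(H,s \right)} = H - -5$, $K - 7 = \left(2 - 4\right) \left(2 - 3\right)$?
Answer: $288$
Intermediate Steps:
$K = 9$ ($K = 7 + \left(2 - 4\right) \left(2 - 3\right) = 7 + \left(2 - 4\right) \left(-1\right) = 7 - -2 = 7 + 2 = 9$)
$Y{\left(H,s \right)} = 5 + H$ ($Y{\left(H,s \right)} = H + 5 = 5 + H$)
$32 K + Y{\left(-5,-2 \right)} = 32 \cdot 9 + \left(5 - 5\right) = 288 + 0 = 288$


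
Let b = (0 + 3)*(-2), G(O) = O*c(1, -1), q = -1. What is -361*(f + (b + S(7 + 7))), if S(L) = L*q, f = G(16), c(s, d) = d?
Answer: 12996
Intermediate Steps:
G(O) = -O (G(O) = O*(-1) = -O)
f = -16 (f = -1*16 = -16)
b = -6 (b = 3*(-2) = -6)
S(L) = -L (S(L) = L*(-1) = -L)
-361*(f + (b + S(7 + 7))) = -361*(-16 + (-6 - (7 + 7))) = -361*(-16 + (-6 - 1*14)) = -361*(-16 + (-6 - 14)) = -361*(-16 - 20) = -361*(-36) = 12996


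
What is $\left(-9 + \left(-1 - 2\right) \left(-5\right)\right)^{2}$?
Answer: $36$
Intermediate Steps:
$\left(-9 + \left(-1 - 2\right) \left(-5\right)\right)^{2} = \left(-9 - -15\right)^{2} = \left(-9 + 15\right)^{2} = 6^{2} = 36$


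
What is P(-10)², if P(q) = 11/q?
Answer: 121/100 ≈ 1.2100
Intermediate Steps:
P(-10)² = (11/(-10))² = (11*(-⅒))² = (-11/10)² = 121/100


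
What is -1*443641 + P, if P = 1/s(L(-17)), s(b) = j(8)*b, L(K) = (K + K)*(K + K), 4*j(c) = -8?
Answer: -1025697993/2312 ≈ -4.4364e+5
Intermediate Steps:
j(c) = -2 (j(c) = (¼)*(-8) = -2)
L(K) = 4*K² (L(K) = (2*K)*(2*K) = 4*K²)
s(b) = -2*b
P = -1/2312 (P = 1/(-8*(-17)²) = 1/(-8*289) = 1/(-2*1156) = 1/(-2312) = -1/2312 ≈ -0.00043253)
-1*443641 + P = -1*443641 - 1/2312 = -443641 - 1/2312 = -1025697993/2312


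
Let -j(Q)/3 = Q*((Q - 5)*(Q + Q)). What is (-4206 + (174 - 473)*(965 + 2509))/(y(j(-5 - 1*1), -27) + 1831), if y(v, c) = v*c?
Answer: 1042932/62321 ≈ 16.735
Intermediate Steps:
j(Q) = -6*Q²*(-5 + Q) (j(Q) = -3*Q*(Q - 5)*(Q + Q) = -3*Q*(-5 + Q)*(2*Q) = -3*Q*2*Q*(-5 + Q) = -6*Q²*(-5 + Q))
y(v, c) = c*v
(-4206 + (174 - 473)*(965 + 2509))/(y(j(-5 - 1*1), -27) + 1831) = (-4206 + (174 - 473)*(965 + 2509))/(-162*(-5 - 1*1)²*(5 - (-5 - 1*1)) + 1831) = (-4206 - 299*3474)/(-162*(-5 - 1)²*(5 - (-5 - 1)) + 1831) = (-4206 - 1038726)/(-162*(-6)²*(5 - 1*(-6)) + 1831) = -1042932/(-162*36*(5 + 6) + 1831) = -1042932/(-162*36*11 + 1831) = -1042932/(-27*2376 + 1831) = -1042932/(-64152 + 1831) = -1042932/(-62321) = -1042932*(-1/62321) = 1042932/62321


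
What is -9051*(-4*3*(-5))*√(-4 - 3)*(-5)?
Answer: 2715300*I*√7 ≈ 7.184e+6*I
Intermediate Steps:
-9051*(-4*3*(-5))*√(-4 - 3)*(-5) = -9051*(-12*(-5))*√(-7)*(-5) = -9051*60*(I*√7)*(-5) = -9051*60*I*√7*(-5) = -(-2715300)*I*√7 = 2715300*I*√7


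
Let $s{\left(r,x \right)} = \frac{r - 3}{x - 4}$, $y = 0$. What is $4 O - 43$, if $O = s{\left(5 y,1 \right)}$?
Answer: $-39$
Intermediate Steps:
$s{\left(r,x \right)} = \frac{-3 + r}{-4 + x}$
$O = 1$ ($O = \frac{-3 + 5 \cdot 0}{-4 + 1} = \frac{-3 + 0}{-3} = \left(- \frac{1}{3}\right) \left(-3\right) = 1$)
$4 O - 43 = 4 \cdot 1 - 43 = 4 - 43 = -39$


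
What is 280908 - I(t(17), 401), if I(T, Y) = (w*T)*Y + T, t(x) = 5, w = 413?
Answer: -547162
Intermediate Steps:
I(T, Y) = T + 413*T*Y (I(T, Y) = (413*T)*Y + T = 413*T*Y + T = T + 413*T*Y)
280908 - I(t(17), 401) = 280908 - 5*(1 + 413*401) = 280908 - 5*(1 + 165613) = 280908 - 5*165614 = 280908 - 1*828070 = 280908 - 828070 = -547162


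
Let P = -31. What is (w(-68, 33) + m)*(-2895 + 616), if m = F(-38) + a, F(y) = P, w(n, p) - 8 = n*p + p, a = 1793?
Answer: 1005039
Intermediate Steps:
w(n, p) = 8 + p + n*p (w(n, p) = 8 + (n*p + p) = 8 + (p + n*p) = 8 + p + n*p)
F(y) = -31
m = 1762 (m = -31 + 1793 = 1762)
(w(-68, 33) + m)*(-2895 + 616) = ((8 + 33 - 68*33) + 1762)*(-2895 + 616) = ((8 + 33 - 2244) + 1762)*(-2279) = (-2203 + 1762)*(-2279) = -441*(-2279) = 1005039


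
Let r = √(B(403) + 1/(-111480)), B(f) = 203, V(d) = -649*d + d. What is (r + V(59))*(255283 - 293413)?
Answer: 1457786160 - 1271*√630710334930/1858 ≈ 1.4572e+9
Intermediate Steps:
V(d) = -648*d
r = √630710334930/55740 (r = √(203 + 1/(-111480)) = √(203 - 1/111480) = √(22630439/111480) = √630710334930/55740 ≈ 14.248)
(r + V(59))*(255283 - 293413) = (√630710334930/55740 - 648*59)*(255283 - 293413) = (√630710334930/55740 - 38232)*(-38130) = (-38232 + √630710334930/55740)*(-38130) = 1457786160 - 1271*√630710334930/1858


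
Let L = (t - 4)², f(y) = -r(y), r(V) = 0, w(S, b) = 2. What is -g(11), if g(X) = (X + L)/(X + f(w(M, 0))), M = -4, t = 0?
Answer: -27/11 ≈ -2.4545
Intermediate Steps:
f(y) = 0 (f(y) = -1*0 = 0)
L = 16 (L = (0 - 4)² = (-4)² = 16)
g(X) = (16 + X)/X (g(X) = (X + 16)/(X + 0) = (16 + X)/X)
-g(11) = -(16 + 11)/11 = -27/11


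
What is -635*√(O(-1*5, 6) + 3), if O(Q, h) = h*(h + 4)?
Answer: -1905*√7 ≈ -5040.2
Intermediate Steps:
O(Q, h) = h*(4 + h)
-635*√(O(-1*5, 6) + 3) = -635*√(6*(4 + 6) + 3) = -635*√(6*10 + 3) = -635*√(60 + 3) = -1905*√7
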